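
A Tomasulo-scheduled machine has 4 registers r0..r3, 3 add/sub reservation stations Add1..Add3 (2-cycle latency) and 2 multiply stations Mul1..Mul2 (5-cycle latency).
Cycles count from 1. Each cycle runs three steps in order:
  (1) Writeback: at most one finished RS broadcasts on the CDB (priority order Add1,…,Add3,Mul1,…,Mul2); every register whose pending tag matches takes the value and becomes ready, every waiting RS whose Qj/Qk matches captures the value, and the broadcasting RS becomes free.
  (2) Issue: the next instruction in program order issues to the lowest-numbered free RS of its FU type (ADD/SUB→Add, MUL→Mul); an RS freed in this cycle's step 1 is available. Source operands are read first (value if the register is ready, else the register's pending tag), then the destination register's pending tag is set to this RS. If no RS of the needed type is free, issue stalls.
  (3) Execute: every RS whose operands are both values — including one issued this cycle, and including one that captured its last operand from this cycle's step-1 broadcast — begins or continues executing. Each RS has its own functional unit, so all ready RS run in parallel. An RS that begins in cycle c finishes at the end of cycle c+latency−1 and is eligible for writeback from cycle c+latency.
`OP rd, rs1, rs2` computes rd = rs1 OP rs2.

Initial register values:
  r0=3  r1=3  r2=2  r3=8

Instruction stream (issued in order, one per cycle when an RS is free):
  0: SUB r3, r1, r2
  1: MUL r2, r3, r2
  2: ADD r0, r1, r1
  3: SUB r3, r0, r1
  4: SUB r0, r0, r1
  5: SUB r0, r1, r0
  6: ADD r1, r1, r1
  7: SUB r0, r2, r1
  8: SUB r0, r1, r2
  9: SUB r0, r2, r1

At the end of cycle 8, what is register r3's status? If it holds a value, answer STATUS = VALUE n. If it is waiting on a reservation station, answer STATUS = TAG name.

STATUS = VALUE 3

c1: issue SUB r3<-Add1 | r0:3,r1:3,r2:2,r3:Add1
c2: issue MUL r2<-Mul1 | r0:3,r1:3,r2:Mul1,r3:Add1
c3: CDB Add1=1; issue ADD r0<-Add1 | r0:Add1,r1:3,r2:Mul1,r3:1
c4: issue SUB r3<-Add2 | r0:Add1,r1:3,r2:Mul1,r3:Add2
c5: CDB Add1=6; issue SUB r0<-Add1 | r0:Add1,r1:3,r2:Mul1,r3:Add2
c6: issue SUB r0<-Add3 | r0:Add3,r1:3,r2:Mul1,r3:Add2
c7: CDB Add1=3; issue ADD r1<-Add1 | r0:Add3,r1:Add1,r2:Mul1,r3:Add2
c8: CDB Add2=3; issue SUB r0<-Add2 | r0:Add2,r1:Add1,r2:Mul1,r3:3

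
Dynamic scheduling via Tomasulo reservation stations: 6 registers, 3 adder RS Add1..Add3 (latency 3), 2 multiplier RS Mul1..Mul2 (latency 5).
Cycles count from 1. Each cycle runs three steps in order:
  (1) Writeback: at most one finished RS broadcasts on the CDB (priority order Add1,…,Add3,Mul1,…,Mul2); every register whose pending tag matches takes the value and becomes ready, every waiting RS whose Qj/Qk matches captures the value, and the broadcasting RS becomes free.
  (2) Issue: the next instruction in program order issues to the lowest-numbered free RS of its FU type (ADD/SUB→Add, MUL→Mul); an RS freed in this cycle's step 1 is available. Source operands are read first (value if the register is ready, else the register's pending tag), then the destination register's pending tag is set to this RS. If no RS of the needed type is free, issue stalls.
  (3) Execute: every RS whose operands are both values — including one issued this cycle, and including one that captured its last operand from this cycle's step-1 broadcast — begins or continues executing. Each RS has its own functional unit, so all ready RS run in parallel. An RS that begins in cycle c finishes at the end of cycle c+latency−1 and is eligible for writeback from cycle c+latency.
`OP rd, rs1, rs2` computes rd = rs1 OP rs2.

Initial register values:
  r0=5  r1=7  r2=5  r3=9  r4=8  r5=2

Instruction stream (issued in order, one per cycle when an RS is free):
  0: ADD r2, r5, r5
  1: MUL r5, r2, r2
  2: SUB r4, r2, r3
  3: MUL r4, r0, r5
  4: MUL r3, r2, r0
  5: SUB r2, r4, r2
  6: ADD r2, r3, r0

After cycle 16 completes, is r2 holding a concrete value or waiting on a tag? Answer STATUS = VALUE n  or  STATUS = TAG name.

cycle 1: issue ADD r2<-Add1 // r0:5,r1:7,r2:Add1,r3:9,r4:8,r5:2
cycle 2: issue MUL r5<-Mul1 // r0:5,r1:7,r2:Add1,r3:9,r4:8,r5:Mul1
cycle 3: issue SUB r4<-Add2 // r0:5,r1:7,r2:Add1,r3:9,r4:Add2,r5:Mul1
cycle 4: CDB Add1=4; issue MUL r4<-Mul2 // r0:5,r1:7,r2:4,r3:9,r4:Mul2,r5:Mul1
cycle 5: stall // r0:5,r1:7,r2:4,r3:9,r4:Mul2,r5:Mul1
cycle 6: stall // r0:5,r1:7,r2:4,r3:9,r4:Mul2,r5:Mul1
cycle 7: CDB Add2=-5; stall // r0:5,r1:7,r2:4,r3:9,r4:Mul2,r5:Mul1
cycle 8: stall // r0:5,r1:7,r2:4,r3:9,r4:Mul2,r5:Mul1
cycle 9: CDB Mul1=16; issue MUL r3<-Mul1 // r0:5,r1:7,r2:4,r3:Mul1,r4:Mul2,r5:16
cycle 10: issue SUB r2<-Add1 // r0:5,r1:7,r2:Add1,r3:Mul1,r4:Mul2,r5:16
cycle 11: issue ADD r2<-Add2 // r0:5,r1:7,r2:Add2,r3:Mul1,r4:Mul2,r5:16
cycle 12: - // r0:5,r1:7,r2:Add2,r3:Mul1,r4:Mul2,r5:16
cycle 13: - // r0:5,r1:7,r2:Add2,r3:Mul1,r4:Mul2,r5:16
cycle 14: CDB Mul1=20 // r0:5,r1:7,r2:Add2,r3:20,r4:Mul2,r5:16
cycle 15: CDB Mul2=80 // r0:5,r1:7,r2:Add2,r3:20,r4:80,r5:16
cycle 16: - // r0:5,r1:7,r2:Add2,r3:20,r4:80,r5:16

STATUS = TAG Add2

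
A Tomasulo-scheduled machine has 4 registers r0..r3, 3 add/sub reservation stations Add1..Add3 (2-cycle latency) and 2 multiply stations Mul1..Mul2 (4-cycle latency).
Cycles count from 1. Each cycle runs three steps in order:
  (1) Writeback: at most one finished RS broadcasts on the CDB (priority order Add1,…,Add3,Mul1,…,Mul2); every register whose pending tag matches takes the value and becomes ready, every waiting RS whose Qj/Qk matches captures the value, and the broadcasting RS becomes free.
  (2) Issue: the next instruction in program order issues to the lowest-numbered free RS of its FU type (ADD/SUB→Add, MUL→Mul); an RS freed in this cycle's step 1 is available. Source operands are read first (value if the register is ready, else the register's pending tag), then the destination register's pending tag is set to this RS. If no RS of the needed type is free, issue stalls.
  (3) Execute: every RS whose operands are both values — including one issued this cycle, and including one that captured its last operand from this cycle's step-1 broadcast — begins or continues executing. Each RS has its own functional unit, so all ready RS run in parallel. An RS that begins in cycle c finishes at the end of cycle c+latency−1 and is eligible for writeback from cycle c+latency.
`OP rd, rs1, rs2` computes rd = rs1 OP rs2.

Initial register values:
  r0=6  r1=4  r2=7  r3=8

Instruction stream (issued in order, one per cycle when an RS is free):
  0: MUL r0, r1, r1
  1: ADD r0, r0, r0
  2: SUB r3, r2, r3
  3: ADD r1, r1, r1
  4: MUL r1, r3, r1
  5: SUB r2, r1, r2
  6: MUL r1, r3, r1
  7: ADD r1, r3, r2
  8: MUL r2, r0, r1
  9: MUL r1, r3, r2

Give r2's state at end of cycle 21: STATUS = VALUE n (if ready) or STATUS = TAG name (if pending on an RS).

cycle 1: issue MUL r0<-Mul1 // r0:Mul1,r1:4,r2:7,r3:8
cycle 2: issue ADD r0<-Add1 // r0:Add1,r1:4,r2:7,r3:8
cycle 3: issue SUB r3<-Add2 // r0:Add1,r1:4,r2:7,r3:Add2
cycle 4: issue ADD r1<-Add3 // r0:Add1,r1:Add3,r2:7,r3:Add2
cycle 5: CDB Add2=-1; issue MUL r1<-Mul2 // r0:Add1,r1:Mul2,r2:7,r3:-1
cycle 6: CDB Add3=8; issue SUB r2<-Add2 // r0:Add1,r1:Mul2,r2:Add2,r3:-1
cycle 7: CDB Mul1=16; issue MUL r1<-Mul1 // r0:Add1,r1:Mul1,r2:Add2,r3:-1
cycle 8: issue ADD r1<-Add3 // r0:Add1,r1:Add3,r2:Add2,r3:-1
cycle 9: CDB Add1=32; stall // r0:32,r1:Add3,r2:Add2,r3:-1
cycle 10: CDB Mul2=-8; issue MUL r2<-Mul2 // r0:32,r1:Add3,r2:Mul2,r3:-1
cycle 11: stall // r0:32,r1:Add3,r2:Mul2,r3:-1
cycle 12: CDB Add2=-15; stall // r0:32,r1:Add3,r2:Mul2,r3:-1
cycle 13: stall // r0:32,r1:Add3,r2:Mul2,r3:-1
cycle 14: CDB Add3=-16; stall // r0:32,r1:-16,r2:Mul2,r3:-1
cycle 15: CDB Mul1=8; issue MUL r1<-Mul1 // r0:32,r1:Mul1,r2:Mul2,r3:-1
cycle 16: - // r0:32,r1:Mul1,r2:Mul2,r3:-1
cycle 17: - // r0:32,r1:Mul1,r2:Mul2,r3:-1
cycle 18: CDB Mul2=-512 // r0:32,r1:Mul1,r2:-512,r3:-1
cycle 19: - // r0:32,r1:Mul1,r2:-512,r3:-1
cycle 20: - // r0:32,r1:Mul1,r2:-512,r3:-1
cycle 21: - // r0:32,r1:Mul1,r2:-512,r3:-1

STATUS = VALUE -512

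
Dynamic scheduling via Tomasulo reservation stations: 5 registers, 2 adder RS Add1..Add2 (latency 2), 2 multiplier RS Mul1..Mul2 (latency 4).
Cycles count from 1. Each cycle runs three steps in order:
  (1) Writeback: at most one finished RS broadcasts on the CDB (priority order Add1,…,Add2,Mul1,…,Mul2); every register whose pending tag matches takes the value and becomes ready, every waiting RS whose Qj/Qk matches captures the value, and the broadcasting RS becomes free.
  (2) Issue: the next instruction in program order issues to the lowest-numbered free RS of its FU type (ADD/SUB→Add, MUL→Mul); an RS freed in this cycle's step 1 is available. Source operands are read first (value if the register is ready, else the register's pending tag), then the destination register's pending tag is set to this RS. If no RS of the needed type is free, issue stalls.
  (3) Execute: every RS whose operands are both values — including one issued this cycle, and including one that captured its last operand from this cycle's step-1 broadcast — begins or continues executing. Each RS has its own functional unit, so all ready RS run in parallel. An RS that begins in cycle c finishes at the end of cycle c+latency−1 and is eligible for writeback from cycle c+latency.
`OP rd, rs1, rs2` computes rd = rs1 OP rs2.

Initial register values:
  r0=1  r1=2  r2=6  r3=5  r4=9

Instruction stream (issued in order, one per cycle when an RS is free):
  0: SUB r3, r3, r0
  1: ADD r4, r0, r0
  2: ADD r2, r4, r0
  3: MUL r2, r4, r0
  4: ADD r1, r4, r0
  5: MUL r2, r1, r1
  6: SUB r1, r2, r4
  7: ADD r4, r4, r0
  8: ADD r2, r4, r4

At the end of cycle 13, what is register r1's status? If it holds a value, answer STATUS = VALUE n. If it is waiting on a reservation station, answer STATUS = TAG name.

c1: issue SUB r3<-Add1 | r0:1,r1:2,r2:6,r3:Add1,r4:9
c2: issue ADD r4<-Add2 | r0:1,r1:2,r2:6,r3:Add1,r4:Add2
c3: CDB Add1=4; issue ADD r2<-Add1 | r0:1,r1:2,r2:Add1,r3:4,r4:Add2
c4: CDB Add2=2; issue MUL r2<-Mul1 | r0:1,r1:2,r2:Mul1,r3:4,r4:2
c5: issue ADD r1<-Add2 | r0:1,r1:Add2,r2:Mul1,r3:4,r4:2
c6: CDB Add1=3; issue MUL r2<-Mul2 | r0:1,r1:Add2,r2:Mul2,r3:4,r4:2
c7: CDB Add2=3; issue SUB r1<-Add1 | r0:1,r1:Add1,r2:Mul2,r3:4,r4:2
c8: CDB Mul1=2; issue ADD r4<-Add2 | r0:1,r1:Add1,r2:Mul2,r3:4,r4:Add2
c9: stall | r0:1,r1:Add1,r2:Mul2,r3:4,r4:Add2
c10: CDB Add2=3; issue ADD r2<-Add2 | r0:1,r1:Add1,r2:Add2,r3:4,r4:3
c11: CDB Mul2=9 | r0:1,r1:Add1,r2:Add2,r3:4,r4:3
c12: CDB Add2=6 | r0:1,r1:Add1,r2:6,r3:4,r4:3
c13: CDB Add1=7 | r0:1,r1:7,r2:6,r3:4,r4:3

STATUS = VALUE 7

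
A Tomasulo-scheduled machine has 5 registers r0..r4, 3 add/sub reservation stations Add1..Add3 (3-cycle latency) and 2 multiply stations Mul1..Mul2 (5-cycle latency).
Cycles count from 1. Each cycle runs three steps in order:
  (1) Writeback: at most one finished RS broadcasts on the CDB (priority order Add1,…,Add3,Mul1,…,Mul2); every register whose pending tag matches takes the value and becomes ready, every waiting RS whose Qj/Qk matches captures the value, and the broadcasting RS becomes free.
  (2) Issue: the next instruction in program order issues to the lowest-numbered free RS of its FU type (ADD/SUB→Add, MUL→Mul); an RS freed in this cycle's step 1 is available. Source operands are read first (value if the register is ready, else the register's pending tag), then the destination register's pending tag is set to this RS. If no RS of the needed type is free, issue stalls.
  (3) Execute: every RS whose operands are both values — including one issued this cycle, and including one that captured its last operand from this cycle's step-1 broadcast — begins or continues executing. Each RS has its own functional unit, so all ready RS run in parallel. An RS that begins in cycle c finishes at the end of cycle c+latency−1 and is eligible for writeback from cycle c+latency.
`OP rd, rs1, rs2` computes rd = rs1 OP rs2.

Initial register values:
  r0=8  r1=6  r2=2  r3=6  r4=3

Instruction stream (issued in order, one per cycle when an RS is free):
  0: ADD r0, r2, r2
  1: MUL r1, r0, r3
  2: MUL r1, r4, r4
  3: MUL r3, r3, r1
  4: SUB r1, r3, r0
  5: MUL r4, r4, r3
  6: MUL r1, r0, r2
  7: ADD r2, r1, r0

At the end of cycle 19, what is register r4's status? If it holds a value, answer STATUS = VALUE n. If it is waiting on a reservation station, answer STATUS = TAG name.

cycle 1: issue ADD r0<-Add1 // r0:Add1,r1:6,r2:2,r3:6,r4:3
cycle 2: issue MUL r1<-Mul1 // r0:Add1,r1:Mul1,r2:2,r3:6,r4:3
cycle 3: issue MUL r1<-Mul2 // r0:Add1,r1:Mul2,r2:2,r3:6,r4:3
cycle 4: CDB Add1=4; stall // r0:4,r1:Mul2,r2:2,r3:6,r4:3
cycle 5: stall // r0:4,r1:Mul2,r2:2,r3:6,r4:3
cycle 6: stall // r0:4,r1:Mul2,r2:2,r3:6,r4:3
cycle 7: stall // r0:4,r1:Mul2,r2:2,r3:6,r4:3
cycle 8: CDB Mul2=9; issue MUL r3<-Mul2 // r0:4,r1:9,r2:2,r3:Mul2,r4:3
cycle 9: CDB Mul1=24; issue SUB r1<-Add1 // r0:4,r1:Add1,r2:2,r3:Mul2,r4:3
cycle 10: issue MUL r4<-Mul1 // r0:4,r1:Add1,r2:2,r3:Mul2,r4:Mul1
cycle 11: stall // r0:4,r1:Add1,r2:2,r3:Mul2,r4:Mul1
cycle 12: stall // r0:4,r1:Add1,r2:2,r3:Mul2,r4:Mul1
cycle 13: CDB Mul2=54; issue MUL r1<-Mul2 // r0:4,r1:Mul2,r2:2,r3:54,r4:Mul1
cycle 14: issue ADD r2<-Add2 // r0:4,r1:Mul2,r2:Add2,r3:54,r4:Mul1
cycle 15: - // r0:4,r1:Mul2,r2:Add2,r3:54,r4:Mul1
cycle 16: CDB Add1=50 // r0:4,r1:Mul2,r2:Add2,r3:54,r4:Mul1
cycle 17: - // r0:4,r1:Mul2,r2:Add2,r3:54,r4:Mul1
cycle 18: CDB Mul1=162 // r0:4,r1:Mul2,r2:Add2,r3:54,r4:162
cycle 19: CDB Mul2=8 // r0:4,r1:8,r2:Add2,r3:54,r4:162

STATUS = VALUE 162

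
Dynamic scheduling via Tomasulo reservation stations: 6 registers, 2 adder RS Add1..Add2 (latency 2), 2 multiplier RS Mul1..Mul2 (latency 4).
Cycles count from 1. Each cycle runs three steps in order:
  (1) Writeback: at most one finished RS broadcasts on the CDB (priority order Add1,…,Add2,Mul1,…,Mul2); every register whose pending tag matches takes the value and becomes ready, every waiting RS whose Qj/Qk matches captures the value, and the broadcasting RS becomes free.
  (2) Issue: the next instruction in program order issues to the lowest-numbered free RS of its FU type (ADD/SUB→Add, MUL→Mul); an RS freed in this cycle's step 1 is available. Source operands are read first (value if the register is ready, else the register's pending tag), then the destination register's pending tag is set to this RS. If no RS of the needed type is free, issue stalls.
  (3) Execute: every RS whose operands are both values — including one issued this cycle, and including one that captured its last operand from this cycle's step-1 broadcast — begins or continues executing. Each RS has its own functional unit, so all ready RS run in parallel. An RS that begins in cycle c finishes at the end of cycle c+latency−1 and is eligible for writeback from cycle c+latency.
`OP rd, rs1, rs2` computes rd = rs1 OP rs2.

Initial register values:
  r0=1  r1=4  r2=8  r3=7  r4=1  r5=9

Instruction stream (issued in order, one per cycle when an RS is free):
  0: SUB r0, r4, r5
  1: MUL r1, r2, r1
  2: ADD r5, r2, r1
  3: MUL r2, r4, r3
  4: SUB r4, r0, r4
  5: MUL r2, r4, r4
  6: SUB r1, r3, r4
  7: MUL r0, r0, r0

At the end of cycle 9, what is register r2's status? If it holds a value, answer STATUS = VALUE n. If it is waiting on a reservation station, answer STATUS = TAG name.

c1: issue SUB r0<-Add1 | r0:Add1,r1:4,r2:8,r3:7,r4:1,r5:9
c2: issue MUL r1<-Mul1 | r0:Add1,r1:Mul1,r2:8,r3:7,r4:1,r5:9
c3: CDB Add1=-8; issue ADD r5<-Add1 | r0:-8,r1:Mul1,r2:8,r3:7,r4:1,r5:Add1
c4: issue MUL r2<-Mul2 | r0:-8,r1:Mul1,r2:Mul2,r3:7,r4:1,r5:Add1
c5: issue SUB r4<-Add2 | r0:-8,r1:Mul1,r2:Mul2,r3:7,r4:Add2,r5:Add1
c6: CDB Mul1=32; issue MUL r2<-Mul1 | r0:-8,r1:32,r2:Mul1,r3:7,r4:Add2,r5:Add1
c7: CDB Add2=-9; issue SUB r1<-Add2 | r0:-8,r1:Add2,r2:Mul1,r3:7,r4:-9,r5:Add1
c8: CDB Add1=40; stall | r0:-8,r1:Add2,r2:Mul1,r3:7,r4:-9,r5:40
c9: CDB Add2=16; stall | r0:-8,r1:16,r2:Mul1,r3:7,r4:-9,r5:40

STATUS = TAG Mul1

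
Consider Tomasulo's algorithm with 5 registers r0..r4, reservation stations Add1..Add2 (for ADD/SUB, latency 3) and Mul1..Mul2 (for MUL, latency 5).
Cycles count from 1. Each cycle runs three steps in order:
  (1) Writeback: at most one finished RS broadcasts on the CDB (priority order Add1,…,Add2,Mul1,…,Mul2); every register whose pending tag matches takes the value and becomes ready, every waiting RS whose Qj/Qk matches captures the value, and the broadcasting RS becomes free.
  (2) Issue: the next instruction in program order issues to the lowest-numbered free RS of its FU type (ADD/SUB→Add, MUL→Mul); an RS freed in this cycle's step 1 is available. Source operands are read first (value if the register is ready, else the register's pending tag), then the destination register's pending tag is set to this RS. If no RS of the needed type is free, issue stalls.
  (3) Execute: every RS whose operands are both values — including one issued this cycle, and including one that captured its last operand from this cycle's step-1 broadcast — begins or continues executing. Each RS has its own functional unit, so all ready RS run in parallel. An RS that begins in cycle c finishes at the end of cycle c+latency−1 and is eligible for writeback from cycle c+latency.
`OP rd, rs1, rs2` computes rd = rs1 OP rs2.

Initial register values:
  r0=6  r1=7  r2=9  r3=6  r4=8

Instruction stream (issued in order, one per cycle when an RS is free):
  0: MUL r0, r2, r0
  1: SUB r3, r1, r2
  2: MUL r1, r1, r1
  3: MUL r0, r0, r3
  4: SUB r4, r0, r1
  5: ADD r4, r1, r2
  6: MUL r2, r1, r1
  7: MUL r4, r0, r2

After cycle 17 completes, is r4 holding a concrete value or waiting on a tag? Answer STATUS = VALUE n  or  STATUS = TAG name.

cycle 1: issue MUL r0<-Mul1 // r0:Mul1,r1:7,r2:9,r3:6,r4:8
cycle 2: issue SUB r3<-Add1 // r0:Mul1,r1:7,r2:9,r3:Add1,r4:8
cycle 3: issue MUL r1<-Mul2 // r0:Mul1,r1:Mul2,r2:9,r3:Add1,r4:8
cycle 4: stall // r0:Mul1,r1:Mul2,r2:9,r3:Add1,r4:8
cycle 5: CDB Add1=-2; stall // r0:Mul1,r1:Mul2,r2:9,r3:-2,r4:8
cycle 6: CDB Mul1=54; issue MUL r0<-Mul1 // r0:Mul1,r1:Mul2,r2:9,r3:-2,r4:8
cycle 7: issue SUB r4<-Add1 // r0:Mul1,r1:Mul2,r2:9,r3:-2,r4:Add1
cycle 8: CDB Mul2=49; issue ADD r4<-Add2 // r0:Mul1,r1:49,r2:9,r3:-2,r4:Add2
cycle 9: issue MUL r2<-Mul2 // r0:Mul1,r1:49,r2:Mul2,r3:-2,r4:Add2
cycle 10: stall // r0:Mul1,r1:49,r2:Mul2,r3:-2,r4:Add2
cycle 11: CDB Add2=58; stall // r0:Mul1,r1:49,r2:Mul2,r3:-2,r4:58
cycle 12: CDB Mul1=-108; issue MUL r4<-Mul1 // r0:-108,r1:49,r2:Mul2,r3:-2,r4:Mul1
cycle 13: - // r0:-108,r1:49,r2:Mul2,r3:-2,r4:Mul1
cycle 14: CDB Mul2=2401 // r0:-108,r1:49,r2:2401,r3:-2,r4:Mul1
cycle 15: CDB Add1=-157 // r0:-108,r1:49,r2:2401,r3:-2,r4:Mul1
cycle 16: - // r0:-108,r1:49,r2:2401,r3:-2,r4:Mul1
cycle 17: - // r0:-108,r1:49,r2:2401,r3:-2,r4:Mul1

STATUS = TAG Mul1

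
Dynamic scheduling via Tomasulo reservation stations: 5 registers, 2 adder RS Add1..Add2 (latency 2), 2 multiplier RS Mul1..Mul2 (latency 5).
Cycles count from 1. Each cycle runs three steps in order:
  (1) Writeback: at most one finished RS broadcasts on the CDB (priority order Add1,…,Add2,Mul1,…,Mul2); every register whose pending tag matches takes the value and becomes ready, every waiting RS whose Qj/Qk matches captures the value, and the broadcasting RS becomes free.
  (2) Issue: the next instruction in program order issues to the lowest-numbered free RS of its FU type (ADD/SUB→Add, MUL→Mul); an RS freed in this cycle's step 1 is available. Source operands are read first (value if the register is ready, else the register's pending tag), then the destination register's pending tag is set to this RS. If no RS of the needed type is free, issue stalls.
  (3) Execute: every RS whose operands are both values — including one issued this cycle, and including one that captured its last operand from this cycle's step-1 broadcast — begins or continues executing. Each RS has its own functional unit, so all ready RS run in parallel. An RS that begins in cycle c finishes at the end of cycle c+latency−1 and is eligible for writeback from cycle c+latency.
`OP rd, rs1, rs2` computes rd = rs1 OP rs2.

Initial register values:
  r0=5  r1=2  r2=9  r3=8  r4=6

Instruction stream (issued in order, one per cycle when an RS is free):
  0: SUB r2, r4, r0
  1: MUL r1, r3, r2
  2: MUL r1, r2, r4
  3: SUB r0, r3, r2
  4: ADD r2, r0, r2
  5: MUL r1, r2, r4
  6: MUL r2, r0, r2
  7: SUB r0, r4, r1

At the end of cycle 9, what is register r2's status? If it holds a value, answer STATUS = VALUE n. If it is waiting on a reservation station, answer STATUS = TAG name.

STATUS = VALUE 8

cycle 1: issue SUB r2<-Add1 // r0:5,r1:2,r2:Add1,r3:8,r4:6
cycle 2: issue MUL r1<-Mul1 // r0:5,r1:Mul1,r2:Add1,r3:8,r4:6
cycle 3: CDB Add1=1; issue MUL r1<-Mul2 // r0:5,r1:Mul2,r2:1,r3:8,r4:6
cycle 4: issue SUB r0<-Add1 // r0:Add1,r1:Mul2,r2:1,r3:8,r4:6
cycle 5: issue ADD r2<-Add2 // r0:Add1,r1:Mul2,r2:Add2,r3:8,r4:6
cycle 6: CDB Add1=7; stall // r0:7,r1:Mul2,r2:Add2,r3:8,r4:6
cycle 7: stall // r0:7,r1:Mul2,r2:Add2,r3:8,r4:6
cycle 8: CDB Add2=8; stall // r0:7,r1:Mul2,r2:8,r3:8,r4:6
cycle 9: CDB Mul1=8; issue MUL r1<-Mul1 // r0:7,r1:Mul1,r2:8,r3:8,r4:6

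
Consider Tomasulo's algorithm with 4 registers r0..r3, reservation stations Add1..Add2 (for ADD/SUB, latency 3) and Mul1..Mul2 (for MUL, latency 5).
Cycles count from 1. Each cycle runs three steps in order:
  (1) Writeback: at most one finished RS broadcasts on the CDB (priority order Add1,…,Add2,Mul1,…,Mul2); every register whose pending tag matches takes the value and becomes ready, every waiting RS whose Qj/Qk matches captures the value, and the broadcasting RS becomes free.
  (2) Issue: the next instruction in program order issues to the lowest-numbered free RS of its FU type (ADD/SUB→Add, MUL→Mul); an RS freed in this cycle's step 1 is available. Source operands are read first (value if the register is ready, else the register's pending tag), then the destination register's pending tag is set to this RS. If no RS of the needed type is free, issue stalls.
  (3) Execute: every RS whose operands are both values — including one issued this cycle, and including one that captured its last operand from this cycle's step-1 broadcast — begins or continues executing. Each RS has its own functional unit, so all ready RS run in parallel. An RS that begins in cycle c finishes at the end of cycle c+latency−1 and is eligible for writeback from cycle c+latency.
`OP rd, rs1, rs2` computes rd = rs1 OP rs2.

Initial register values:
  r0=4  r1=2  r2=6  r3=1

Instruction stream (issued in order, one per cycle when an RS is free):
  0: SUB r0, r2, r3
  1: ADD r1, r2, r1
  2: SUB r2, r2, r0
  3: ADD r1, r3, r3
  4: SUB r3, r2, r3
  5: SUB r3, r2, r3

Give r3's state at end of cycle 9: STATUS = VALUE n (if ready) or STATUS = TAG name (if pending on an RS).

STATUS = TAG Add2

cycle 1: issue SUB r0<-Add1 // r0:Add1,r1:2,r2:6,r3:1
cycle 2: issue ADD r1<-Add2 // r0:Add1,r1:Add2,r2:6,r3:1
cycle 3: stall // r0:Add1,r1:Add2,r2:6,r3:1
cycle 4: CDB Add1=5; issue SUB r2<-Add1 // r0:5,r1:Add2,r2:Add1,r3:1
cycle 5: CDB Add2=8; issue ADD r1<-Add2 // r0:5,r1:Add2,r2:Add1,r3:1
cycle 6: stall // r0:5,r1:Add2,r2:Add1,r3:1
cycle 7: CDB Add1=1; issue SUB r3<-Add1 // r0:5,r1:Add2,r2:1,r3:Add1
cycle 8: CDB Add2=2; issue SUB r3<-Add2 // r0:5,r1:2,r2:1,r3:Add2
cycle 9: - // r0:5,r1:2,r2:1,r3:Add2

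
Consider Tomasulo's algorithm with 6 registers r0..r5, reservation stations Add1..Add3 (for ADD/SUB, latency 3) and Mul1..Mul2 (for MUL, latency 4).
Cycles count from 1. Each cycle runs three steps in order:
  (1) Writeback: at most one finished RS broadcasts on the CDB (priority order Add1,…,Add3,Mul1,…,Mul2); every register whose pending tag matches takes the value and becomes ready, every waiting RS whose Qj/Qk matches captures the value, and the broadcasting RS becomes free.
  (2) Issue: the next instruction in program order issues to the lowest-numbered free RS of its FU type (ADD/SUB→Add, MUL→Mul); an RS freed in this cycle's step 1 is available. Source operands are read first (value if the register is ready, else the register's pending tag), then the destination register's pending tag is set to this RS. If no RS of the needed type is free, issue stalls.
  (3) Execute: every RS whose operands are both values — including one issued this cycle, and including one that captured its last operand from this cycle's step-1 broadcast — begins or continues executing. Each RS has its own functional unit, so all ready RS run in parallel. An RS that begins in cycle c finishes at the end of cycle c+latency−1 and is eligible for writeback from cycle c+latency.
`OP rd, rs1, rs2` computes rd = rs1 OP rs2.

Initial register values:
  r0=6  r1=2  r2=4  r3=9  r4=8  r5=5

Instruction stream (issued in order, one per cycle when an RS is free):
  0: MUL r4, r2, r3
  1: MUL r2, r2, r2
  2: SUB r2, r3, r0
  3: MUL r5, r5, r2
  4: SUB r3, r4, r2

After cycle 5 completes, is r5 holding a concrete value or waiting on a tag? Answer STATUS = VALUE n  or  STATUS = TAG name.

  c1: issue MUL r4<-Mul1  regs: r0:6,r1:2,r2:4,r3:9,r4:Mul1,r5:5
  c2: issue MUL r2<-Mul2  regs: r0:6,r1:2,r2:Mul2,r3:9,r4:Mul1,r5:5
  c3: issue SUB r2<-Add1  regs: r0:6,r1:2,r2:Add1,r3:9,r4:Mul1,r5:5
  c4: stall  regs: r0:6,r1:2,r2:Add1,r3:9,r4:Mul1,r5:5
  c5: CDB Mul1=36; issue MUL r5<-Mul1  regs: r0:6,r1:2,r2:Add1,r3:9,r4:36,r5:Mul1

STATUS = TAG Mul1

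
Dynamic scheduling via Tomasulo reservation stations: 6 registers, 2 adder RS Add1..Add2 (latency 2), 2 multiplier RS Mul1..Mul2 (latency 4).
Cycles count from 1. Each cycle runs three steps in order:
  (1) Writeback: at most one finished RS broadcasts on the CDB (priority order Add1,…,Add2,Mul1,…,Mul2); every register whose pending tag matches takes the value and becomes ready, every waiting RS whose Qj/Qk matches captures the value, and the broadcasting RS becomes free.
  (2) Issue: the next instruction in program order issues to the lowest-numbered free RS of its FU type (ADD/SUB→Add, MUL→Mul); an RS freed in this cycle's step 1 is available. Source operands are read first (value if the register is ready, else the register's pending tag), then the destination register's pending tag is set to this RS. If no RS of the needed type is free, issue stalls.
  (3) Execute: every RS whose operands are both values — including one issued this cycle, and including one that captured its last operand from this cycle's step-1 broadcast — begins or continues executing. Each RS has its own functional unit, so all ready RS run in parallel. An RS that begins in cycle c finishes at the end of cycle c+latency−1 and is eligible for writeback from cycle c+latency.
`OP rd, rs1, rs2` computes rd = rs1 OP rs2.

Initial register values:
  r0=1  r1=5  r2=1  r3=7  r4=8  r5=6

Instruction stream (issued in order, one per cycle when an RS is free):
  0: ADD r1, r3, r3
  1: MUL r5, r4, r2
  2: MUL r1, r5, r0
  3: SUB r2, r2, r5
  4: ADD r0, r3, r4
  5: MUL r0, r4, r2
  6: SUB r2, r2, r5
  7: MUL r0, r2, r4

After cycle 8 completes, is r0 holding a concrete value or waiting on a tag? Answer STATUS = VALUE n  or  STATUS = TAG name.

cycle 1: issue ADD r1<-Add1 // r0:1,r1:Add1,r2:1,r3:7,r4:8,r5:6
cycle 2: issue MUL r5<-Mul1 // r0:1,r1:Add1,r2:1,r3:7,r4:8,r5:Mul1
cycle 3: CDB Add1=14; issue MUL r1<-Mul2 // r0:1,r1:Mul2,r2:1,r3:7,r4:8,r5:Mul1
cycle 4: issue SUB r2<-Add1 // r0:1,r1:Mul2,r2:Add1,r3:7,r4:8,r5:Mul1
cycle 5: issue ADD r0<-Add2 // r0:Add2,r1:Mul2,r2:Add1,r3:7,r4:8,r5:Mul1
cycle 6: CDB Mul1=8; issue MUL r0<-Mul1 // r0:Mul1,r1:Mul2,r2:Add1,r3:7,r4:8,r5:8
cycle 7: CDB Add2=15; issue SUB r2<-Add2 // r0:Mul1,r1:Mul2,r2:Add2,r3:7,r4:8,r5:8
cycle 8: CDB Add1=-7; stall // r0:Mul1,r1:Mul2,r2:Add2,r3:7,r4:8,r5:8

STATUS = TAG Mul1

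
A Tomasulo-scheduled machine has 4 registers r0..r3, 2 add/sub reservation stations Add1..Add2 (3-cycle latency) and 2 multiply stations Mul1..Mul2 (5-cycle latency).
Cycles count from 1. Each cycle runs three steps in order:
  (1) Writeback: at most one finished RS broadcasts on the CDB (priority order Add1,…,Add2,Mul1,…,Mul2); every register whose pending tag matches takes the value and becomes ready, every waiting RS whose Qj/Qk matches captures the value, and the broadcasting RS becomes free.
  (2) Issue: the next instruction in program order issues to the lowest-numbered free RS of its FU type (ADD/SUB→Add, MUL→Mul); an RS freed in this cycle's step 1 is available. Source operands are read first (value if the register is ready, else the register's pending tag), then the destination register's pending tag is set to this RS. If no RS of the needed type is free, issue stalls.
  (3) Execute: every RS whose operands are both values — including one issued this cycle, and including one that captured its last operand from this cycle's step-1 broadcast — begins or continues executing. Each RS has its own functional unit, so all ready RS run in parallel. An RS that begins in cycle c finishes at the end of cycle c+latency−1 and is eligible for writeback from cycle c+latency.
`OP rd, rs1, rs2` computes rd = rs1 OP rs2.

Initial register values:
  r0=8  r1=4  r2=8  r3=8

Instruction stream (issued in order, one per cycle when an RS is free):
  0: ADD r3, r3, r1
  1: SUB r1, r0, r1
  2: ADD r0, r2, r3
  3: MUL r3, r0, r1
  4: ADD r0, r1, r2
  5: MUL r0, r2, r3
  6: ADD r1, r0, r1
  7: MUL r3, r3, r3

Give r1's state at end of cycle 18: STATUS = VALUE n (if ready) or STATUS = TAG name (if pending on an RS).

cycle 1: issue ADD r3<-Add1 // r0:8,r1:4,r2:8,r3:Add1
cycle 2: issue SUB r1<-Add2 // r0:8,r1:Add2,r2:8,r3:Add1
cycle 3: stall // r0:8,r1:Add2,r2:8,r3:Add1
cycle 4: CDB Add1=12; issue ADD r0<-Add1 // r0:Add1,r1:Add2,r2:8,r3:12
cycle 5: CDB Add2=4; issue MUL r3<-Mul1 // r0:Add1,r1:4,r2:8,r3:Mul1
cycle 6: issue ADD r0<-Add2 // r0:Add2,r1:4,r2:8,r3:Mul1
cycle 7: CDB Add1=20; issue MUL r0<-Mul2 // r0:Mul2,r1:4,r2:8,r3:Mul1
cycle 8: issue ADD r1<-Add1 // r0:Mul2,r1:Add1,r2:8,r3:Mul1
cycle 9: CDB Add2=12; stall // r0:Mul2,r1:Add1,r2:8,r3:Mul1
cycle 10: stall // r0:Mul2,r1:Add1,r2:8,r3:Mul1
cycle 11: stall // r0:Mul2,r1:Add1,r2:8,r3:Mul1
cycle 12: CDB Mul1=80; issue MUL r3<-Mul1 // r0:Mul2,r1:Add1,r2:8,r3:Mul1
cycle 13: - // r0:Mul2,r1:Add1,r2:8,r3:Mul1
cycle 14: - // r0:Mul2,r1:Add1,r2:8,r3:Mul1
cycle 15: - // r0:Mul2,r1:Add1,r2:8,r3:Mul1
cycle 16: - // r0:Mul2,r1:Add1,r2:8,r3:Mul1
cycle 17: CDB Mul1=6400 // r0:Mul2,r1:Add1,r2:8,r3:6400
cycle 18: CDB Mul2=640 // r0:640,r1:Add1,r2:8,r3:6400

STATUS = TAG Add1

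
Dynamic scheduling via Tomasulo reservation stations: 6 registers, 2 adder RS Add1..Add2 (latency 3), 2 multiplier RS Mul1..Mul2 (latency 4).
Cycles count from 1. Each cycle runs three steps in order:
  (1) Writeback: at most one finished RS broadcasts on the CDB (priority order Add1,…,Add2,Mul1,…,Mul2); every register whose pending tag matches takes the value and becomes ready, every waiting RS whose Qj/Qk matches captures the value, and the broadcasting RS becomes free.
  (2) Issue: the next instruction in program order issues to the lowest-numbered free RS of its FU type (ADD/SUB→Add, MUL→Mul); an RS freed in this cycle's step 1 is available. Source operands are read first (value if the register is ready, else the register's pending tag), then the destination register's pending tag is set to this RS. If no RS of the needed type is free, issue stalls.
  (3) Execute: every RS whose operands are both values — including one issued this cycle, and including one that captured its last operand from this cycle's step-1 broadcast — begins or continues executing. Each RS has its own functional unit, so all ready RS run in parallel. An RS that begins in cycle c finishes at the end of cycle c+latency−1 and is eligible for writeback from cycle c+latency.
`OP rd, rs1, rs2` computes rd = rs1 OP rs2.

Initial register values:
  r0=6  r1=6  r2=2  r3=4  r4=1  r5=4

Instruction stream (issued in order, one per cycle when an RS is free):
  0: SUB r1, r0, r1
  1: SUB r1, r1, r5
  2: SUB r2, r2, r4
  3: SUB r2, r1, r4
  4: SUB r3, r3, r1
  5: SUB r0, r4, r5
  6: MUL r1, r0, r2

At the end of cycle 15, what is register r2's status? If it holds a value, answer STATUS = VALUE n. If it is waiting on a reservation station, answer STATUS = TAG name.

cycle 1: issue SUB r1<-Add1 // r0:6,r1:Add1,r2:2,r3:4,r4:1,r5:4
cycle 2: issue SUB r1<-Add2 // r0:6,r1:Add2,r2:2,r3:4,r4:1,r5:4
cycle 3: stall // r0:6,r1:Add2,r2:2,r3:4,r4:1,r5:4
cycle 4: CDB Add1=0; issue SUB r2<-Add1 // r0:6,r1:Add2,r2:Add1,r3:4,r4:1,r5:4
cycle 5: stall // r0:6,r1:Add2,r2:Add1,r3:4,r4:1,r5:4
cycle 6: stall // r0:6,r1:Add2,r2:Add1,r3:4,r4:1,r5:4
cycle 7: CDB Add1=1; issue SUB r2<-Add1 // r0:6,r1:Add2,r2:Add1,r3:4,r4:1,r5:4
cycle 8: CDB Add2=-4; issue SUB r3<-Add2 // r0:6,r1:-4,r2:Add1,r3:Add2,r4:1,r5:4
cycle 9: stall // r0:6,r1:-4,r2:Add1,r3:Add2,r4:1,r5:4
cycle 10: stall // r0:6,r1:-4,r2:Add1,r3:Add2,r4:1,r5:4
cycle 11: CDB Add1=-5; issue SUB r0<-Add1 // r0:Add1,r1:-4,r2:-5,r3:Add2,r4:1,r5:4
cycle 12: CDB Add2=8; issue MUL r1<-Mul1 // r0:Add1,r1:Mul1,r2:-5,r3:8,r4:1,r5:4
cycle 13: - // r0:Add1,r1:Mul1,r2:-5,r3:8,r4:1,r5:4
cycle 14: CDB Add1=-3 // r0:-3,r1:Mul1,r2:-5,r3:8,r4:1,r5:4
cycle 15: - // r0:-3,r1:Mul1,r2:-5,r3:8,r4:1,r5:4

STATUS = VALUE -5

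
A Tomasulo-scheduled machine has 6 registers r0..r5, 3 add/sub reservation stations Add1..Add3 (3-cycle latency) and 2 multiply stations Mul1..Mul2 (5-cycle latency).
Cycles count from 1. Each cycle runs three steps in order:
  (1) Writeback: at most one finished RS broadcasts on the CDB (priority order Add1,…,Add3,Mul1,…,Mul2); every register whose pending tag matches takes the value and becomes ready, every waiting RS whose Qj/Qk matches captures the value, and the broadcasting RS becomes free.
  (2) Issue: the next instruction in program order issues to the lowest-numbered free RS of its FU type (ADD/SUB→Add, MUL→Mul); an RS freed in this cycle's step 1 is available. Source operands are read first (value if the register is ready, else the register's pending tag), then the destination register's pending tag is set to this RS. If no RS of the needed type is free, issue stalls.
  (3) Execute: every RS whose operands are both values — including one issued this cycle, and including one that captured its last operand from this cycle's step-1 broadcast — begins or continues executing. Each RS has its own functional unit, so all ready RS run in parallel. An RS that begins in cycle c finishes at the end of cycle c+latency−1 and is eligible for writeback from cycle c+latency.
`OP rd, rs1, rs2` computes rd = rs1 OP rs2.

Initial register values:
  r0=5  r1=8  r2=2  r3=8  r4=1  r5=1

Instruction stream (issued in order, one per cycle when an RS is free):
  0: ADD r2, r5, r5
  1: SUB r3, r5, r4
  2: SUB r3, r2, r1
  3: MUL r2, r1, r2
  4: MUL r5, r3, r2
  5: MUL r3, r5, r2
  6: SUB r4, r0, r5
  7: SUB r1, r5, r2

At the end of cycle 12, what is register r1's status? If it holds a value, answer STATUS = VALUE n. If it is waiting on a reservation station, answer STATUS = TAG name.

STATUS = TAG Add2

cycle 1: issue ADD r2<-Add1 // r0:5,r1:8,r2:Add1,r3:8,r4:1,r5:1
cycle 2: issue SUB r3<-Add2 // r0:5,r1:8,r2:Add1,r3:Add2,r4:1,r5:1
cycle 3: issue SUB r3<-Add3 // r0:5,r1:8,r2:Add1,r3:Add3,r4:1,r5:1
cycle 4: CDB Add1=2; issue MUL r2<-Mul1 // r0:5,r1:8,r2:Mul1,r3:Add3,r4:1,r5:1
cycle 5: CDB Add2=0; issue MUL r5<-Mul2 // r0:5,r1:8,r2:Mul1,r3:Add3,r4:1,r5:Mul2
cycle 6: stall // r0:5,r1:8,r2:Mul1,r3:Add3,r4:1,r5:Mul2
cycle 7: CDB Add3=-6; stall // r0:5,r1:8,r2:Mul1,r3:-6,r4:1,r5:Mul2
cycle 8: stall // r0:5,r1:8,r2:Mul1,r3:-6,r4:1,r5:Mul2
cycle 9: CDB Mul1=16; issue MUL r3<-Mul1 // r0:5,r1:8,r2:16,r3:Mul1,r4:1,r5:Mul2
cycle 10: issue SUB r4<-Add1 // r0:5,r1:8,r2:16,r3:Mul1,r4:Add1,r5:Mul2
cycle 11: issue SUB r1<-Add2 // r0:5,r1:Add2,r2:16,r3:Mul1,r4:Add1,r5:Mul2
cycle 12: - // r0:5,r1:Add2,r2:16,r3:Mul1,r4:Add1,r5:Mul2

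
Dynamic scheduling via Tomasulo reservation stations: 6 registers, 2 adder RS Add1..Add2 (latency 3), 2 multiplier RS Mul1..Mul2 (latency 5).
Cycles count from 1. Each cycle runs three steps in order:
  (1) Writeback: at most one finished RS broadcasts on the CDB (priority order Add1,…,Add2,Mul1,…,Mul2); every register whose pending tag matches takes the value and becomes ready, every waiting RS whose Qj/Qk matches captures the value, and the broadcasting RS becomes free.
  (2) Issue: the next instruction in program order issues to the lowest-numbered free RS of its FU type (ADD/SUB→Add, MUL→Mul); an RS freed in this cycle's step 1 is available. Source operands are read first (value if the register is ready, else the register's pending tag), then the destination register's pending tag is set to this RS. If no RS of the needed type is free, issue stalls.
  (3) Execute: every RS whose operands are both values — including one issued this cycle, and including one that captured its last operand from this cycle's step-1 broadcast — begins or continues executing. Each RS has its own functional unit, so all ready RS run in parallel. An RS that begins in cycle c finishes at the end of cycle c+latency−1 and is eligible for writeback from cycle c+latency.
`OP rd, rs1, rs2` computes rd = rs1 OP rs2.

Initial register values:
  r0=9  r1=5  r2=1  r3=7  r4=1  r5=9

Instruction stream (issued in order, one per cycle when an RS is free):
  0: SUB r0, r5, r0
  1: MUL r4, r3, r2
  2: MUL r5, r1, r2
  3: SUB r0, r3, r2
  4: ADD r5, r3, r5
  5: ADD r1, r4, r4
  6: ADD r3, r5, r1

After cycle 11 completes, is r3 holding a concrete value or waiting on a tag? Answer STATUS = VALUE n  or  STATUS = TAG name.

cycle 1: issue SUB r0<-Add1 // r0:Add1,r1:5,r2:1,r3:7,r4:1,r5:9
cycle 2: issue MUL r4<-Mul1 // r0:Add1,r1:5,r2:1,r3:7,r4:Mul1,r5:9
cycle 3: issue MUL r5<-Mul2 // r0:Add1,r1:5,r2:1,r3:7,r4:Mul1,r5:Mul2
cycle 4: CDB Add1=0; issue SUB r0<-Add1 // r0:Add1,r1:5,r2:1,r3:7,r4:Mul1,r5:Mul2
cycle 5: issue ADD r5<-Add2 // r0:Add1,r1:5,r2:1,r3:7,r4:Mul1,r5:Add2
cycle 6: stall // r0:Add1,r1:5,r2:1,r3:7,r4:Mul1,r5:Add2
cycle 7: CDB Add1=6; issue ADD r1<-Add1 // r0:6,r1:Add1,r2:1,r3:7,r4:Mul1,r5:Add2
cycle 8: CDB Mul1=7; stall // r0:6,r1:Add1,r2:1,r3:7,r4:7,r5:Add2
cycle 9: CDB Mul2=5; stall // r0:6,r1:Add1,r2:1,r3:7,r4:7,r5:Add2
cycle 10: stall // r0:6,r1:Add1,r2:1,r3:7,r4:7,r5:Add2
cycle 11: CDB Add1=14; issue ADD r3<-Add1 // r0:6,r1:14,r2:1,r3:Add1,r4:7,r5:Add2

STATUS = TAG Add1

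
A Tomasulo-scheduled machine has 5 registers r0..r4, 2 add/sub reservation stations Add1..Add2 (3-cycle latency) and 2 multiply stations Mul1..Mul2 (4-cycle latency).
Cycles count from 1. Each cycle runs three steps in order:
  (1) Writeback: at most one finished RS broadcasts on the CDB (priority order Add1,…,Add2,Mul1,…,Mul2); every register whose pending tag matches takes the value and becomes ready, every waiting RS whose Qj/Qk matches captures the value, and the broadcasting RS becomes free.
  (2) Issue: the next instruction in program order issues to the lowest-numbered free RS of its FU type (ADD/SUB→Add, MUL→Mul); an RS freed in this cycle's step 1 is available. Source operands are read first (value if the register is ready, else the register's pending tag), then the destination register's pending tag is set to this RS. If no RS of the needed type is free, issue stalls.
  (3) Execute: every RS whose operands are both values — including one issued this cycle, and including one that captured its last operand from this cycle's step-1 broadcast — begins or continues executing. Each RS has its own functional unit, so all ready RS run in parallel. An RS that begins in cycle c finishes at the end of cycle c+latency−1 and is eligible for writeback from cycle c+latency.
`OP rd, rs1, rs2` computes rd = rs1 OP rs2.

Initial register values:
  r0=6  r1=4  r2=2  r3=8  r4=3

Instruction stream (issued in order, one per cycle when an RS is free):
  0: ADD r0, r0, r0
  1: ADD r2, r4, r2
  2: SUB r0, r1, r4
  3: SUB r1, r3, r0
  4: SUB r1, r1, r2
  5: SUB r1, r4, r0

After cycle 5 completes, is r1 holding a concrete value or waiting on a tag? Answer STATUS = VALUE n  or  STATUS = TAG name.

  c1: issue ADD r0<-Add1  regs: r0:Add1,r1:4,r2:2,r3:8,r4:3
  c2: issue ADD r2<-Add2  regs: r0:Add1,r1:4,r2:Add2,r3:8,r4:3
  c3: stall  regs: r0:Add1,r1:4,r2:Add2,r3:8,r4:3
  c4: CDB Add1=12; issue SUB r0<-Add1  regs: r0:Add1,r1:4,r2:Add2,r3:8,r4:3
  c5: CDB Add2=5; issue SUB r1<-Add2  regs: r0:Add1,r1:Add2,r2:5,r3:8,r4:3

STATUS = TAG Add2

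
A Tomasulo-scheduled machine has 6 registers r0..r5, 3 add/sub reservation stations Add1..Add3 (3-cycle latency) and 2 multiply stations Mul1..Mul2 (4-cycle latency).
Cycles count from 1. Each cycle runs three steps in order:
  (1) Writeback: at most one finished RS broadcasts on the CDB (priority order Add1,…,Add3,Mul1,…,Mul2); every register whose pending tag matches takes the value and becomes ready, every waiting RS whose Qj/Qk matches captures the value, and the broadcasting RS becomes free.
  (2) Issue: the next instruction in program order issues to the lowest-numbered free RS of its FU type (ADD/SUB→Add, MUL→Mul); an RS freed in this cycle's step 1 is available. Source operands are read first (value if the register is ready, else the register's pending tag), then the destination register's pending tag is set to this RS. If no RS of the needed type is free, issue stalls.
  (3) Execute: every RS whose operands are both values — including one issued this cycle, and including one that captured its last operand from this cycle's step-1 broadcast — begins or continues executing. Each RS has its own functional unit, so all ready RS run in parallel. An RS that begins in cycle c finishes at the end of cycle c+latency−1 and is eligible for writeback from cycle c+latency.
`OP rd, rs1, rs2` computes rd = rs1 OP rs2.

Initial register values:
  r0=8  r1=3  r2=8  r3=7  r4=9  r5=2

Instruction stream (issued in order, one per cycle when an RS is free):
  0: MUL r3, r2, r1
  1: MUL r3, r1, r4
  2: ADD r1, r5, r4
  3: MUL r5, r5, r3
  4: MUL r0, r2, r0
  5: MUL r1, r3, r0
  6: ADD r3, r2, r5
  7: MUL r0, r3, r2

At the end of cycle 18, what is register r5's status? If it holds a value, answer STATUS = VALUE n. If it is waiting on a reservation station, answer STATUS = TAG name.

STATUS = VALUE 54

  c1: issue MUL r3<-Mul1  regs: r0:8,r1:3,r2:8,r3:Mul1,r4:9,r5:2
  c2: issue MUL r3<-Mul2  regs: r0:8,r1:3,r2:8,r3:Mul2,r4:9,r5:2
  c3: issue ADD r1<-Add1  regs: r0:8,r1:Add1,r2:8,r3:Mul2,r4:9,r5:2
  c4: stall  regs: r0:8,r1:Add1,r2:8,r3:Mul2,r4:9,r5:2
  c5: CDB Mul1=24; issue MUL r5<-Mul1  regs: r0:8,r1:Add1,r2:8,r3:Mul2,r4:9,r5:Mul1
  c6: CDB Add1=11; stall  regs: r0:8,r1:11,r2:8,r3:Mul2,r4:9,r5:Mul1
  c7: CDB Mul2=27; issue MUL r0<-Mul2  regs: r0:Mul2,r1:11,r2:8,r3:27,r4:9,r5:Mul1
  c8: stall  regs: r0:Mul2,r1:11,r2:8,r3:27,r4:9,r5:Mul1
  c9: stall  regs: r0:Mul2,r1:11,r2:8,r3:27,r4:9,r5:Mul1
  c10: stall  regs: r0:Mul2,r1:11,r2:8,r3:27,r4:9,r5:Mul1
  c11: CDB Mul1=54; issue MUL r1<-Mul1  regs: r0:Mul2,r1:Mul1,r2:8,r3:27,r4:9,r5:54
  c12: CDB Mul2=64; issue ADD r3<-Add1  regs: r0:64,r1:Mul1,r2:8,r3:Add1,r4:9,r5:54
  c13: issue MUL r0<-Mul2  regs: r0:Mul2,r1:Mul1,r2:8,r3:Add1,r4:9,r5:54
  c14: -  regs: r0:Mul2,r1:Mul1,r2:8,r3:Add1,r4:9,r5:54
  c15: CDB Add1=62  regs: r0:Mul2,r1:Mul1,r2:8,r3:62,r4:9,r5:54
  c16: CDB Mul1=1728  regs: r0:Mul2,r1:1728,r2:8,r3:62,r4:9,r5:54
  c17: -  regs: r0:Mul2,r1:1728,r2:8,r3:62,r4:9,r5:54
  c18: -  regs: r0:Mul2,r1:1728,r2:8,r3:62,r4:9,r5:54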